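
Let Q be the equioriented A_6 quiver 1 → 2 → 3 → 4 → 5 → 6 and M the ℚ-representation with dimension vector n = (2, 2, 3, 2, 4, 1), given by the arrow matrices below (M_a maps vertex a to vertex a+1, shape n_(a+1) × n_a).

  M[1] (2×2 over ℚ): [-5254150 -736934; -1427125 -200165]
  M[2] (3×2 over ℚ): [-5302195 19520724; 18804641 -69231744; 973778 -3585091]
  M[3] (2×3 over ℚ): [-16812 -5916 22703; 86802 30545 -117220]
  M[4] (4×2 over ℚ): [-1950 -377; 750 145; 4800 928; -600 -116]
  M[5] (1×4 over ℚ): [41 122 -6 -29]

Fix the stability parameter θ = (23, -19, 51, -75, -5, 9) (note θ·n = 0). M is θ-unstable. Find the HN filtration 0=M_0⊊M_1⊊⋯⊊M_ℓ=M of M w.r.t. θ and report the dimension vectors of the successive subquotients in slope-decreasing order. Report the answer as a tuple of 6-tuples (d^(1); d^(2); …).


Via rank(M_{q-1}∘⋯∘M_p): M ≅ I[1,1], I[1,4], I[2,6], I[3,3], I[5,5]^3.
μ_θ-semistable layers: μ^(1)=51; μ^(2)=23; μ^(3)=9; μ^(4)=-5; μ^(5)=-12; μ^(6)=-19

((0, 0, 1, 0, 0, 0); (1, 0, 0, 0, 0, 0); (0, 0, 0, 0, 0, 1); (1, 1, 1, 1, 4, 0); (0, 0, 1, 1, 0, 0); (0, 1, 0, 0, 0, 0))


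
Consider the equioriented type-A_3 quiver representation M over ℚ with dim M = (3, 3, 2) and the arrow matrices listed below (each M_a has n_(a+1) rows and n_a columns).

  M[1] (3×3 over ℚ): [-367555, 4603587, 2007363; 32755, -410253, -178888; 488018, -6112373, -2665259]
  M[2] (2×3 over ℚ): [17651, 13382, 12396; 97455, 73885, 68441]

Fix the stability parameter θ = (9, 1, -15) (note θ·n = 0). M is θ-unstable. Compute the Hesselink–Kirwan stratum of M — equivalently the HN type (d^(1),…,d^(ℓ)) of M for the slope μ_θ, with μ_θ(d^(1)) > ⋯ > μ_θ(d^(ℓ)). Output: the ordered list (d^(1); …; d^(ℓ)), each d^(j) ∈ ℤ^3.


Via rank(M_{q-1}∘⋯∘M_p): M ≅ I[1,2], I[1,3]^2.
μ_θ-semistable layers: μ^(1)=5; μ^(2)=-5/3

((1, 1, 0); (2, 2, 2))


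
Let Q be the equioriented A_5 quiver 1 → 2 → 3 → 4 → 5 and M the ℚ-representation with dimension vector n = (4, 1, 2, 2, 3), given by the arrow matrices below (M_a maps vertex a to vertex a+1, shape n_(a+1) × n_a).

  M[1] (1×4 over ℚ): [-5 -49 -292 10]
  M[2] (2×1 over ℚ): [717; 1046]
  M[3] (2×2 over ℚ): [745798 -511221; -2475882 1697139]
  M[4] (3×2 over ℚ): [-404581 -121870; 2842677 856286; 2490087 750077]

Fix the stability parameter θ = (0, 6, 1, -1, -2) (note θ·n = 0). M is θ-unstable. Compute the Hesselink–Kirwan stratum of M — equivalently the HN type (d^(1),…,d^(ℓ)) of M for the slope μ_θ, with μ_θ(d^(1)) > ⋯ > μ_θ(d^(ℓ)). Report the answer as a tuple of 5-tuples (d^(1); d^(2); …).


Barcode: M ≅ I[1,1]^3, I[1,3], I[3,5], I[4,5], I[5,5]. HN layers by μ_θ (5 steps, strictly decreasing):
  μ^(1)=7/2; μ^(2)=0; μ^(3)=-2/3; μ^(4)=-3/2; μ^(5)=-2

((0, 1, 1, 0, 0); (4, 0, 0, 0, 0); (0, 0, 1, 1, 1); (0, 0, 0, 1, 1); (0, 0, 0, 0, 1))


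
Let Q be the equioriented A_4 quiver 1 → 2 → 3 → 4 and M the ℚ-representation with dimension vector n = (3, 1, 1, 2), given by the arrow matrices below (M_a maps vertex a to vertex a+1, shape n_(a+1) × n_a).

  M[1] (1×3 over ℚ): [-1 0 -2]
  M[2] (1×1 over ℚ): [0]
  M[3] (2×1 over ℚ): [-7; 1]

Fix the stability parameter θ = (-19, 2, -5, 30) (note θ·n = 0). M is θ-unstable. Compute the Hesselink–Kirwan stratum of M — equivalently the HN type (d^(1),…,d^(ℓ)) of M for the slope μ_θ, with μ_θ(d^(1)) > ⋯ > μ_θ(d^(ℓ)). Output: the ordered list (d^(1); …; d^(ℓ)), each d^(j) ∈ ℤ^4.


Via rank(M_{q-1}∘⋯∘M_p): M ≅ I[1,1]^2, I[1,2], I[3,4], I[4,4].
μ_θ-semistable layers: μ^(1)=30; μ^(2)=2; μ^(3)=-5; μ^(4)=-19

((0, 0, 0, 2); (0, 1, 0, 0); (0, 0, 1, 0); (3, 0, 0, 0))


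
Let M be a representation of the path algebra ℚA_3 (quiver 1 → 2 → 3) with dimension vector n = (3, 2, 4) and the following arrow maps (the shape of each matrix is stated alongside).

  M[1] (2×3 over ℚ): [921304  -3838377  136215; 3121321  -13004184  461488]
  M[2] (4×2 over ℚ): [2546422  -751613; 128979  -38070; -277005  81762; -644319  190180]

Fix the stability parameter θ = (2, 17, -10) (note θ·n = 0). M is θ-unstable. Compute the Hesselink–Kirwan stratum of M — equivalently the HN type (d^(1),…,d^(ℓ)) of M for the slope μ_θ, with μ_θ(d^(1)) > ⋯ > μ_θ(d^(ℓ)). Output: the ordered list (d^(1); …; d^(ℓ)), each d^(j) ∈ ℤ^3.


Via rank(M_{q-1}∘⋯∘M_p): M ≅ I[1,1], I[1,3]^2, I[3,3]^2.
μ_θ-semistable layers: μ^(1)=7/2; μ^(2)=2; μ^(3)=-10

((0, 2, 2); (3, 0, 0); (0, 0, 2))


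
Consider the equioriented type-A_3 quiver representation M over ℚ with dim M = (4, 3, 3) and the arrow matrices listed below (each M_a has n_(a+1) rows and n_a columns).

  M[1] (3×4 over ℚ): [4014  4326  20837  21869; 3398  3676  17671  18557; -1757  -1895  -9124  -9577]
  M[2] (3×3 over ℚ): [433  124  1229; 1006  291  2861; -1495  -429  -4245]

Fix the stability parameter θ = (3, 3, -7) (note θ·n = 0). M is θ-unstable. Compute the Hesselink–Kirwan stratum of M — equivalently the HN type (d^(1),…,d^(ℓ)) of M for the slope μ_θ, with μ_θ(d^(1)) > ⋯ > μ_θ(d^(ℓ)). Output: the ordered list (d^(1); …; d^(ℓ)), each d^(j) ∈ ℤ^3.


Via rank(M_{q-1}∘⋯∘M_p): M ≅ I[1,1], I[1,3]^3.
μ_θ-semistable layers: μ^(1)=3; μ^(2)=-1/3

((1, 0, 0); (3, 3, 3))


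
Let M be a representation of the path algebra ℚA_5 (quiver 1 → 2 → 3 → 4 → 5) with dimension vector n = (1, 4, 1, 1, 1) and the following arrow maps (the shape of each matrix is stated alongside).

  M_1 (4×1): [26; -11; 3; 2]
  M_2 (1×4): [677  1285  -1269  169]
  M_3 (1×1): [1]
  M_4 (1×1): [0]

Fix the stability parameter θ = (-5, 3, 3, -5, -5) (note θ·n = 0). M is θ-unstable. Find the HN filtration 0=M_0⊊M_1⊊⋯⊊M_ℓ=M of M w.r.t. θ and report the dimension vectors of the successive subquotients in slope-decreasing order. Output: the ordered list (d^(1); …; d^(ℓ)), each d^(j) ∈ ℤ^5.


Via rank(M_{q-1}∘⋯∘M_p): M ≅ I[1,4], I[2,2]^3, I[5,5].
μ_θ-semistable layers: μ^(1)=3; μ^(2)=1/3; μ^(3)=-5

((0, 3, 0, 0, 0); (0, 1, 1, 1, 0); (1, 0, 0, 0, 1))


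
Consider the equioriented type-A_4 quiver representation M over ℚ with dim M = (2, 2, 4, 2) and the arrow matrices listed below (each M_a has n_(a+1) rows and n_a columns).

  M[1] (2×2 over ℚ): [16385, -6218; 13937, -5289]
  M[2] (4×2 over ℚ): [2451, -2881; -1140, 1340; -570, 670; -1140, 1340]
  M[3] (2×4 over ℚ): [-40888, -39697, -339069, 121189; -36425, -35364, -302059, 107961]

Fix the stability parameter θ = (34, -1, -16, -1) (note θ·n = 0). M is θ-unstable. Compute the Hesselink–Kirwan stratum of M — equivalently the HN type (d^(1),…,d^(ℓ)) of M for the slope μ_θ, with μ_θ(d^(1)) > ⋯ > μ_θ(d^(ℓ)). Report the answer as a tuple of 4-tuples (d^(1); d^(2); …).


Via rank(M_{q-1}∘⋯∘M_p): M ≅ I[1,2], I[1,4], I[3,3]^2, I[3,4].
μ_θ-semistable layers: μ^(1)=33/2; μ^(2)=4; μ^(3)=-1; μ^(4)=-16

((1, 1, 0, 0); (1, 1, 1, 1); (0, 0, 0, 1); (0, 0, 3, 0))


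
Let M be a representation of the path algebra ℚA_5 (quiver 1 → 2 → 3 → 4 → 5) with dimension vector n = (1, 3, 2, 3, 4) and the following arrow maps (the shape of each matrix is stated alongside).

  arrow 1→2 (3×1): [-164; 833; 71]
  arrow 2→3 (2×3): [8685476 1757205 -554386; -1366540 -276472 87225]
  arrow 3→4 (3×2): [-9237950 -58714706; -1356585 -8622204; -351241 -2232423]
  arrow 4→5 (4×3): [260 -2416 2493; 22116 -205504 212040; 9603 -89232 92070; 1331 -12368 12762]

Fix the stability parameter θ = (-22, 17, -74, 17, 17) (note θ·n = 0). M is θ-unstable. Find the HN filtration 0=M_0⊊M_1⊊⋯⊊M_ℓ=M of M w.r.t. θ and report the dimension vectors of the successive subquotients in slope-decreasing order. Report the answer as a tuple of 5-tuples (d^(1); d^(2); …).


Interval decomposition of M: I[1,4], I[2,2], I[2,5], I[4,5], I[5,5]^2.
HN type (ℓ=3): μ^(1)=17; μ^(2)=-79/3; μ^(3)=-57/2

((0, 1, 0, 3, 4); (1, 1, 1, 0, 0); (0, 1, 1, 0, 0))


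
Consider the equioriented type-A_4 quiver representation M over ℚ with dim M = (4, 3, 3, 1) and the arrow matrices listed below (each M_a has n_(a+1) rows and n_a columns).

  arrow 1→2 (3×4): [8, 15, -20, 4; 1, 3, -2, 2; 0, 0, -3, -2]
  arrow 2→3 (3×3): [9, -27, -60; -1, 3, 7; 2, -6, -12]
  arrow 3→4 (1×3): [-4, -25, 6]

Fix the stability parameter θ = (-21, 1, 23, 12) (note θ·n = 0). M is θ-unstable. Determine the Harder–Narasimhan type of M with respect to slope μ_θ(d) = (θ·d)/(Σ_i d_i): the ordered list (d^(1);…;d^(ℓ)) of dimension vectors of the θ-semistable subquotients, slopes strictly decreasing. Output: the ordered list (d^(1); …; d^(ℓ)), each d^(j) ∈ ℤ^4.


Interval decomposition of M: I[1,1], I[1,2], I[1,3], I[1,4], I[3,3].
HN type (ℓ=4): μ^(1)=23; μ^(2)=35/2; μ^(3)=1; μ^(4)=-21

((0, 0, 2, 0); (0, 0, 1, 1); (0, 3, 0, 0); (4, 0, 0, 0))


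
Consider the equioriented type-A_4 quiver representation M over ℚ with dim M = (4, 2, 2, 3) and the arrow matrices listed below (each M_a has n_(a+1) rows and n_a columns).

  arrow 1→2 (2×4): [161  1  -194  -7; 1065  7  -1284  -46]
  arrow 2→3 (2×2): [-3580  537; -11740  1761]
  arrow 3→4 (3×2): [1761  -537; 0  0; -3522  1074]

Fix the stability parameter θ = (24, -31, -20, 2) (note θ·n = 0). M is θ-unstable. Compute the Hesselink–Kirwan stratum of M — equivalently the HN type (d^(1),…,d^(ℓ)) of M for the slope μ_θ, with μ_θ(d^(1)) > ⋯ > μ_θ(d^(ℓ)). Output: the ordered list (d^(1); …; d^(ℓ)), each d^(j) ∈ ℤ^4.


Via rank(M_{q-1}∘⋯∘M_p): M ≅ I[1,1]^2, I[1,2], I[1,3], I[3,4], I[4,4]^2.
μ_θ-semistable layers: μ^(1)=24; μ^(2)=2; μ^(3)=-7/2; μ^(4)=-9; μ^(5)=-20

((2, 0, 0, 0); (0, 0, 0, 3); (1, 1, 0, 0); (1, 1, 1, 0); (0, 0, 1, 0))


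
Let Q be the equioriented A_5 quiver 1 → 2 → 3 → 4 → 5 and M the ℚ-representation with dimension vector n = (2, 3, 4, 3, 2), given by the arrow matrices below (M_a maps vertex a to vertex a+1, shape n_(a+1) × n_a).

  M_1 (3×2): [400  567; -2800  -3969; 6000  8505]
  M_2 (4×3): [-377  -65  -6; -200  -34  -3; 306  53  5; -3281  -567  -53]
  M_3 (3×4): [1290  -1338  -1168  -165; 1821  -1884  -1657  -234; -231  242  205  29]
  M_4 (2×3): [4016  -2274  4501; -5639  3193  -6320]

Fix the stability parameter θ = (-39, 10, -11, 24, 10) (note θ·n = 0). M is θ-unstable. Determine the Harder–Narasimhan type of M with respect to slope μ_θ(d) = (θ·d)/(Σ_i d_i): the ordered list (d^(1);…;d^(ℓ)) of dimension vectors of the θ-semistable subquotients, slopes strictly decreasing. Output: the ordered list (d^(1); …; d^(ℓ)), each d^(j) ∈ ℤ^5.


Interval decomposition of M: I[1,1], I[1,5], I[2,3], I[2,4], I[3,3], I[4,5].
HN type (ℓ=5): μ^(1)=24; μ^(2)=17; μ^(3)=-1/2; μ^(4)=-11; μ^(5)=-39

((0, 0, 0, 1, 0); (0, 0, 0, 2, 2); (0, 3, 3, 0, 0); (0, 0, 1, 0, 0); (2, 0, 0, 0, 0))


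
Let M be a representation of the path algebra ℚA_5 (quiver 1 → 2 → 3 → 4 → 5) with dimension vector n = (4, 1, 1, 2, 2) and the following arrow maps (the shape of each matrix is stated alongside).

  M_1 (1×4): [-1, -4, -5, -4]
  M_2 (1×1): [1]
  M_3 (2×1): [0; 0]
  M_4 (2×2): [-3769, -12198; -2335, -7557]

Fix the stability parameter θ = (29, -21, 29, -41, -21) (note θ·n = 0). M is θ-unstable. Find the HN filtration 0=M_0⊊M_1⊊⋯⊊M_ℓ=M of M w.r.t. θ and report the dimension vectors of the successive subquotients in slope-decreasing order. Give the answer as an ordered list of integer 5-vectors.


Barcode: M ≅ I[1,1]^3, I[1,3], I[4,5]^2. HN layers by μ_θ (4 steps, strictly decreasing):
  μ^(1)=29; μ^(2)=4; μ^(3)=-21; μ^(4)=-41

((3, 0, 1, 0, 0); (1, 1, 0, 0, 0); (0, 0, 0, 0, 2); (0, 0, 0, 2, 0))


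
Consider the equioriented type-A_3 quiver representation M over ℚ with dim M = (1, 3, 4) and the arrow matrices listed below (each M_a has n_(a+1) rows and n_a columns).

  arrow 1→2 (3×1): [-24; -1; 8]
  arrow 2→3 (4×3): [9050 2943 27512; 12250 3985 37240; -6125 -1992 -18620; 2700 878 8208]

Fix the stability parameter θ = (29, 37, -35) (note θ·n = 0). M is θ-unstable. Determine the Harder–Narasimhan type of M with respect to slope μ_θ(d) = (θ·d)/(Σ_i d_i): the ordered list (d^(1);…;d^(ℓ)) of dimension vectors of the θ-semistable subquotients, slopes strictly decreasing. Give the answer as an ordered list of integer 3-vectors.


Barcode: M ≅ I[1,3], I[2,2], I[2,3], I[3,3]^2. HN layers by μ_θ (4 steps, strictly decreasing):
  μ^(1)=37; μ^(2)=31/3; μ^(3)=1; μ^(4)=-35

((0, 1, 0); (1, 1, 1); (0, 1, 1); (0, 0, 2))


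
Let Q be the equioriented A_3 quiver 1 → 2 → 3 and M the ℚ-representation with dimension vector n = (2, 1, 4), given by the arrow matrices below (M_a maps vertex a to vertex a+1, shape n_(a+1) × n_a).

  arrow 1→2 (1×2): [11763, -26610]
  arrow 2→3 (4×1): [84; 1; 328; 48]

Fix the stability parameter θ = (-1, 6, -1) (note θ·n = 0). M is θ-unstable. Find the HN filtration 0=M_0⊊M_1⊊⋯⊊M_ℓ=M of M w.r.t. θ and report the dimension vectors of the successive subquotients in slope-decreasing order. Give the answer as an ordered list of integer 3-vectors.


Interval decomposition of M: I[1,1], I[1,3], I[3,3]^3.
HN type (ℓ=2): μ^(1)=5/2; μ^(2)=-1

((0, 1, 1); (2, 0, 3))


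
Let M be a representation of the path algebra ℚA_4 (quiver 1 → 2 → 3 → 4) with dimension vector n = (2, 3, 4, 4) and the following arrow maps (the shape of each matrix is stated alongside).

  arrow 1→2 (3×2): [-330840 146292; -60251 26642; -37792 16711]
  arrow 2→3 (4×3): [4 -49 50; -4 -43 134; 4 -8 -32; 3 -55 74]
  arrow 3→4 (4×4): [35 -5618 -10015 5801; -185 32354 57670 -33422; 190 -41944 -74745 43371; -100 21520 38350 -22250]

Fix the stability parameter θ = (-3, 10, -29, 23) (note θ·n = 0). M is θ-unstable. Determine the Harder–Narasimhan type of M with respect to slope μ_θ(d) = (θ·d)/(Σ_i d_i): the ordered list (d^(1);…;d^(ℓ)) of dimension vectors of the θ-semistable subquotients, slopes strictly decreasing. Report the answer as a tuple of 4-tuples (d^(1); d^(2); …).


Via rank(M_{q-1}∘⋯∘M_p): M ≅ I[1,2], I[1,4], I[2,4], I[3,3]^2, I[4,4]^2.
μ_θ-semistable layers: μ^(1)=23; μ^(2)=10; μ^(3)=-3; μ^(4)=-22/3; μ^(5)=-19/2; μ^(6)=-29

((0, 0, 0, 4); (0, 1, 0, 0); (1, 0, 0, 0); (1, 1, 1, 0); (0, 1, 1, 0); (0, 0, 2, 0))


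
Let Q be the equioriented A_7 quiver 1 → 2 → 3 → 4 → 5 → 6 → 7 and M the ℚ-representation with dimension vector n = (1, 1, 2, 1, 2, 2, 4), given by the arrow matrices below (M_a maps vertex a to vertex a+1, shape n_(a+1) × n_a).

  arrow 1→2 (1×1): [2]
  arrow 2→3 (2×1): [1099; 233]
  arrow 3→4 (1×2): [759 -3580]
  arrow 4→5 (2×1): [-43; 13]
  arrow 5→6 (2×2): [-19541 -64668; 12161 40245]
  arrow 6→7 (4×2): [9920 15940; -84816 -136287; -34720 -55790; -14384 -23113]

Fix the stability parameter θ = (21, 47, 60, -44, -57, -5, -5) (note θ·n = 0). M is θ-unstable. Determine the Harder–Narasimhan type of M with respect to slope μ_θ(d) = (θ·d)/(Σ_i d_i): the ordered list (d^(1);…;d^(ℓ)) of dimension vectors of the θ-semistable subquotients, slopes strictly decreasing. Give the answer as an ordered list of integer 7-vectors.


Via rank(M_{q-1}∘⋯∘M_p): M ≅ I[1,7], I[3,3], I[5,6], I[7,7]^3.
μ_θ-semistable layers: μ^(1)=60; μ^(2)=17/7; μ^(3)=-5; μ^(4)=-57

((0, 0, 1, 0, 0, 0, 0); (1, 1, 1, 1, 1, 1, 1); (0, 0, 0, 0, 0, 1, 3); (0, 0, 0, 0, 1, 0, 0))


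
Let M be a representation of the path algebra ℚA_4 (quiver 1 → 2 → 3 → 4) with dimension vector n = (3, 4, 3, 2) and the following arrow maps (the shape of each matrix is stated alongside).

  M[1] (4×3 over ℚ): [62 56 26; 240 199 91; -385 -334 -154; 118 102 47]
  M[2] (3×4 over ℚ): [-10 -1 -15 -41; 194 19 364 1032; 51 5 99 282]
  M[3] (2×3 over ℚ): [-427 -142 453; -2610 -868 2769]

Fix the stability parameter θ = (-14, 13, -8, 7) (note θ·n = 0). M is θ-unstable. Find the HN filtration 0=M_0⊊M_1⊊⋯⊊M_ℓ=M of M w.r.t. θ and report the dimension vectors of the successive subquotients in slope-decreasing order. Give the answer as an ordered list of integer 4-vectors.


Interval decomposition of M: I[1,3], I[1,4]^2, I[2,2].
HN type (ℓ=4): μ^(1)=13; μ^(2)=7; μ^(3)=5/2; μ^(4)=-14

((0, 1, 0, 0); (0, 0, 0, 2); (0, 3, 3, 0); (3, 0, 0, 0))


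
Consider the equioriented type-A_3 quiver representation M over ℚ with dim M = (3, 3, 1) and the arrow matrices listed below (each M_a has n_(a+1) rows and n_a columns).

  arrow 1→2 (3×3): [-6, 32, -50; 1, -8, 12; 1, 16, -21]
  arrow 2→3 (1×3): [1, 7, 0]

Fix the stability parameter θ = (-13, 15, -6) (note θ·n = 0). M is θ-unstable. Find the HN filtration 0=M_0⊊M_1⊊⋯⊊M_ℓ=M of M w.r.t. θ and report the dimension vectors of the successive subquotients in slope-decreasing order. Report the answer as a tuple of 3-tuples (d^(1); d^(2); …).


Barcode: M ≅ I[1,1], I[1,2], I[1,3], I[2,2]. HN layers by μ_θ (3 steps, strictly decreasing):
  μ^(1)=15; μ^(2)=9/2; μ^(3)=-13

((0, 2, 0); (0, 1, 1); (3, 0, 0))


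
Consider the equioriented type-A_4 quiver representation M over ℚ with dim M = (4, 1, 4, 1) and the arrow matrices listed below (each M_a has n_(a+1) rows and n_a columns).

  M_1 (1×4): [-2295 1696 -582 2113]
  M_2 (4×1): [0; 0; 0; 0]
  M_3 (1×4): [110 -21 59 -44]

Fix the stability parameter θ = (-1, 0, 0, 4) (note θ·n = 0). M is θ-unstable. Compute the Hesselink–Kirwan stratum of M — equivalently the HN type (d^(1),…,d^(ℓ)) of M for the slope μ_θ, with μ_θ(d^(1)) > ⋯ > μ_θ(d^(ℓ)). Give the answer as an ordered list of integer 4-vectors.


Barcode: M ≅ I[1,1]^3, I[1,2], I[3,3]^3, I[3,4]. HN layers by μ_θ (3 steps, strictly decreasing):
  μ^(1)=4; μ^(2)=0; μ^(3)=-1

((0, 0, 0, 1); (0, 1, 4, 0); (4, 0, 0, 0))


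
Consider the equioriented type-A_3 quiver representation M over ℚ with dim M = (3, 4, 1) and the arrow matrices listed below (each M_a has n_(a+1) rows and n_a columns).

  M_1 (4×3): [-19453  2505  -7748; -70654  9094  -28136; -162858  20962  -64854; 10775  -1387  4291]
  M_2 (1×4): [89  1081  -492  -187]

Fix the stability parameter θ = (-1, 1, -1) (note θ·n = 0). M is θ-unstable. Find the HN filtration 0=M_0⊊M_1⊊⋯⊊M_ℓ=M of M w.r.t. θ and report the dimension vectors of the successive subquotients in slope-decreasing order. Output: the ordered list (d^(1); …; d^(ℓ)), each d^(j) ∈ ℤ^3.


Via rank(M_{q-1}∘⋯∘M_p): M ≅ I[1,1], I[1,2], I[1,3], I[2,2]^2.
μ_θ-semistable layers: μ^(1)=1; μ^(2)=0; μ^(3)=-1

((0, 3, 0); (0, 1, 1); (3, 0, 0))


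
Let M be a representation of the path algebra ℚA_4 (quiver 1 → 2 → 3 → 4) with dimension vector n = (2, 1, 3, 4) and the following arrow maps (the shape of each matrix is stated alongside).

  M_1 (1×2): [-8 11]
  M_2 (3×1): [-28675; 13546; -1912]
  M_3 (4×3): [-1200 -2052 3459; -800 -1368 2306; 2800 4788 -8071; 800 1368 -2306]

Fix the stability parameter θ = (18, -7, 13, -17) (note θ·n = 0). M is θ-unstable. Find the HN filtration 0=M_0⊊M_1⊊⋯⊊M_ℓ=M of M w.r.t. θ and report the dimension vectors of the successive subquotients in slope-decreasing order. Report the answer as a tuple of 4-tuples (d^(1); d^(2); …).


Barcode: M ≅ I[1,1], I[1,3], I[3,3], I[3,4], I[4,4]^3. HN layers by μ_θ (5 steps, strictly decreasing):
  μ^(1)=18; μ^(2)=13; μ^(3)=11/2; μ^(4)=-2; μ^(5)=-17

((1, 0, 0, 0); (0, 0, 2, 0); (1, 1, 0, 0); (0, 0, 1, 1); (0, 0, 0, 3))


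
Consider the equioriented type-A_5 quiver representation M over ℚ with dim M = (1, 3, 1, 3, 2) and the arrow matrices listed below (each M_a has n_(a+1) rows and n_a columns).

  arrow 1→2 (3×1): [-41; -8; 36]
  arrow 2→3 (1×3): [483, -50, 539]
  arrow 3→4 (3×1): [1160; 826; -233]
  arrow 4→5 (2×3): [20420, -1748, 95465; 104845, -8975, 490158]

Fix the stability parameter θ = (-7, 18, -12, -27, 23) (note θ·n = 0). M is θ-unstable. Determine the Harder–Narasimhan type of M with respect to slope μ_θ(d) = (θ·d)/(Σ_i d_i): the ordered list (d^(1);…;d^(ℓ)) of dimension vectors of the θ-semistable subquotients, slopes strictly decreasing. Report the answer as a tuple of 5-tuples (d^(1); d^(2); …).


Interval decomposition of M: I[1,5], I[2,2]^2, I[4,4], I[4,5].
HN type (ℓ=4): μ^(1)=23; μ^(2)=18; μ^(3)=-7; μ^(4)=-27

((0, 0, 0, 0, 2); (0, 2, 0, 0, 0); (1, 1, 1, 1, 0); (0, 0, 0, 2, 0))


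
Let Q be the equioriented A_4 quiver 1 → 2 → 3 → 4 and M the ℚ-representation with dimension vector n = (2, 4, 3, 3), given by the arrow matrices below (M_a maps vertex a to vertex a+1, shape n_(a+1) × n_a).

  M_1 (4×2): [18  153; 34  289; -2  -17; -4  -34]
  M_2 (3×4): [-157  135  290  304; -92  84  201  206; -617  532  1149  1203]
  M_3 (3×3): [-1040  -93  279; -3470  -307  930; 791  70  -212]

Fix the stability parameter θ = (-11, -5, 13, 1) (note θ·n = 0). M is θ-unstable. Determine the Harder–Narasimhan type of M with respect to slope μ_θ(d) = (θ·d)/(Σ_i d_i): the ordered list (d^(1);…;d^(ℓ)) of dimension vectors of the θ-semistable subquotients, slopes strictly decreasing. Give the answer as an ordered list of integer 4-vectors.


Interval decomposition of M: I[1,1], I[1,4], I[2,2], I[2,4]^2.
HN type (ℓ=3): μ^(1)=7; μ^(2)=-5; μ^(3)=-11

((0, 0, 3, 3); (0, 4, 0, 0); (2, 0, 0, 0))


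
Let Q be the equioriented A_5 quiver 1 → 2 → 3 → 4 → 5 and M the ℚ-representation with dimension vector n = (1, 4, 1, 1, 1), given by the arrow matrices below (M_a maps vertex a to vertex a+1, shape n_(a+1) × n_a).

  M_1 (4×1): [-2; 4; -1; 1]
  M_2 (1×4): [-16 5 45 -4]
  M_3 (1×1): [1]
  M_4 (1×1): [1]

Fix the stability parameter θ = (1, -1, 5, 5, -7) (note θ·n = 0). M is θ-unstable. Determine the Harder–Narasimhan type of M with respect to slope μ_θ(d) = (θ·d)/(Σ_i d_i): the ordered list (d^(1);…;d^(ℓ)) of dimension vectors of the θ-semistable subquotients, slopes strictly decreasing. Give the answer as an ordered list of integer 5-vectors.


Interval decomposition of M: I[1,5], I[2,2]^3.
HN type (ℓ=3): μ^(1)=1; μ^(2)=0; μ^(3)=-1

((0, 0, 1, 1, 1); (1, 1, 0, 0, 0); (0, 3, 0, 0, 0))


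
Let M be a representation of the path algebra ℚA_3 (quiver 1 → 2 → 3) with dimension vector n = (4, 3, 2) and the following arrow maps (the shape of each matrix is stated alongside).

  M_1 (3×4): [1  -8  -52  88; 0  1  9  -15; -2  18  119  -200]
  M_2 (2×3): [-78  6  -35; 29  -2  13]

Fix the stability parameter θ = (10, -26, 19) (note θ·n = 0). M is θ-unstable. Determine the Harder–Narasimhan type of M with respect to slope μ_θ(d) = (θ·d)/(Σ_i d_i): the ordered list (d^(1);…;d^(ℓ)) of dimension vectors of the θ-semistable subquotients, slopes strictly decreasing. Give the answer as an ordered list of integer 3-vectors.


Interval decomposition of M: I[1,1], I[1,2], I[1,3]^2.
HN type (ℓ=3): μ^(1)=19; μ^(2)=10; μ^(3)=-8

((0, 0, 2); (1, 0, 0); (3, 3, 0))


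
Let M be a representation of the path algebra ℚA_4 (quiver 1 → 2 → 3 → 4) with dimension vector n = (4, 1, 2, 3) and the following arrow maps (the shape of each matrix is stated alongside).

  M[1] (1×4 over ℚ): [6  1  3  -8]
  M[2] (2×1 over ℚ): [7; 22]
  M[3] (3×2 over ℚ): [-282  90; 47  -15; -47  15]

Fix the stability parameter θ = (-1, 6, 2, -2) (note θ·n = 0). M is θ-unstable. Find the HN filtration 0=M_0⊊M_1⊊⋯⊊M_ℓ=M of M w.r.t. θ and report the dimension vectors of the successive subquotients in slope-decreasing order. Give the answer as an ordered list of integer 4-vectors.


Barcode: M ≅ I[1,1]^3, I[1,4], I[3,3], I[4,4]^2. HN layers by μ_θ (3 steps, strictly decreasing):
  μ^(1)=2; μ^(2)=-1; μ^(3)=-2

((0, 1, 2, 1); (4, 0, 0, 0); (0, 0, 0, 2))


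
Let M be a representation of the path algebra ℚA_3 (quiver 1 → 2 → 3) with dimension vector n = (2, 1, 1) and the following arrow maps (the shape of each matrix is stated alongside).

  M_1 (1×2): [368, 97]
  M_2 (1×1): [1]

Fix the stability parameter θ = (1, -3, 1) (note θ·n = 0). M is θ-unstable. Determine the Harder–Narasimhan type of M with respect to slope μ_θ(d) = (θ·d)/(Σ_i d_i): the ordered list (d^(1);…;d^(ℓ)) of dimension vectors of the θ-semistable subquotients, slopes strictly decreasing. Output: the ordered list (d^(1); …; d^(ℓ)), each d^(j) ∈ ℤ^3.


Barcode: M ≅ I[1,1], I[1,3]. HN layers by μ_θ (2 steps, strictly decreasing):
  μ^(1)=1; μ^(2)=-1

((1, 0, 1); (1, 1, 0))


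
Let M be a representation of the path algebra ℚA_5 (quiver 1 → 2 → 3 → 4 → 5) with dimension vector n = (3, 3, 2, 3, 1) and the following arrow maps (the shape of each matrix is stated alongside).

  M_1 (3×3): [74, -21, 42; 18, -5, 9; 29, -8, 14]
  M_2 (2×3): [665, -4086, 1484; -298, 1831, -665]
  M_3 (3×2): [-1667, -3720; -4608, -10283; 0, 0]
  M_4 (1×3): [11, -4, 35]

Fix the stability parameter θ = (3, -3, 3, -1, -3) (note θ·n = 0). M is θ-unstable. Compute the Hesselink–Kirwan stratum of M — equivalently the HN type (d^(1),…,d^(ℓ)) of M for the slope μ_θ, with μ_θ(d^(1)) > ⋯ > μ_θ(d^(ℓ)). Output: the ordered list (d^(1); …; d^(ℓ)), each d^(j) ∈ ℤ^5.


Via rank(M_{q-1}∘⋯∘M_p): M ≅ I[1,2], I[1,4], I[1,5], I[4,4].
μ_θ-semistable layers: μ^(1)=1; μ^(2)=0; μ^(3)=-1/5; μ^(4)=-1

((0, 0, 1, 1, 0); (2, 2, 0, 0, 0); (1, 1, 1, 1, 1); (0, 0, 0, 1, 0))


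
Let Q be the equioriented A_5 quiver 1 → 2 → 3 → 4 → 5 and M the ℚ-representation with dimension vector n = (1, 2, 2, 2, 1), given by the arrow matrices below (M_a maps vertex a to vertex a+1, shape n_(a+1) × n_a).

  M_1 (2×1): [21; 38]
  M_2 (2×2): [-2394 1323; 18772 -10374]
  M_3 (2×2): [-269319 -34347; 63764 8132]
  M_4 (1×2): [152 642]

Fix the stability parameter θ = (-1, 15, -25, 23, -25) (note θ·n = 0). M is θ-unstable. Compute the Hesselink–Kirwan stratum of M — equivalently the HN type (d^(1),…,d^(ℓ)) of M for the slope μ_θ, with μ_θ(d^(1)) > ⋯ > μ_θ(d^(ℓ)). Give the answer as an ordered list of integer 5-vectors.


Interval decomposition of M: I[1,2], I[2,4], I[3,3], I[4,5].
HN type (ℓ=5): μ^(1)=23; μ^(2)=15; μ^(3)=-1; μ^(4)=-5; μ^(5)=-25

((0, 0, 0, 1, 0); (0, 1, 0, 0, 0); (1, 0, 0, 1, 1); (0, 1, 1, 0, 0); (0, 0, 1, 0, 0))


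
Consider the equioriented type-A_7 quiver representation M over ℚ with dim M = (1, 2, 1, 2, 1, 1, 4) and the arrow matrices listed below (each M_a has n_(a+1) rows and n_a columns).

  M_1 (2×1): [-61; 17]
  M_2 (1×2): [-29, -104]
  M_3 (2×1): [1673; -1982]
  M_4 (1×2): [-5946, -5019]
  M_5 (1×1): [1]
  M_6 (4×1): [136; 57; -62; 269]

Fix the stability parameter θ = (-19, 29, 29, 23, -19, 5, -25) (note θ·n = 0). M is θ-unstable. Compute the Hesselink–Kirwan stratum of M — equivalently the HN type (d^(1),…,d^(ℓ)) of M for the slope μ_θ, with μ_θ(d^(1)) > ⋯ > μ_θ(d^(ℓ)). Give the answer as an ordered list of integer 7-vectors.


Via rank(M_{q-1}∘⋯∘M_p): M ≅ I[1,4], I[2,2], I[4,7], I[7,7]^3.
μ_θ-semistable layers: μ^(1)=29; μ^(2)=27; μ^(3)=-4; μ^(4)=-19; μ^(5)=-25

((0, 1, 0, 0, 0, 0, 0); (0, 1, 1, 1, 0, 0, 0); (0, 0, 0, 1, 1, 1, 1); (1, 0, 0, 0, 0, 0, 0); (0, 0, 0, 0, 0, 0, 3))


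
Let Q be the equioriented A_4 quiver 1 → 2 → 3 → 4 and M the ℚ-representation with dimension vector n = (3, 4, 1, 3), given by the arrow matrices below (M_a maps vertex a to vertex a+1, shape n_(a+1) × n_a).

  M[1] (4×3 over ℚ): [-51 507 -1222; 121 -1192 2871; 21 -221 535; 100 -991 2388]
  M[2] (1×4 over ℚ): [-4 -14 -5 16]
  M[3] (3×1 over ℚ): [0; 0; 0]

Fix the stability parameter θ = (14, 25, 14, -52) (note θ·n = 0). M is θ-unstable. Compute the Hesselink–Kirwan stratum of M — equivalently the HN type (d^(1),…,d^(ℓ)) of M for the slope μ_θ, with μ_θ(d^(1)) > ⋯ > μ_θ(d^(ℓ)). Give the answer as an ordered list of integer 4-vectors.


Via rank(M_{q-1}∘⋯∘M_p): M ≅ I[1,2]^2, I[1,3], I[2,2], I[4,4]^3.
μ_θ-semistable layers: μ^(1)=25; μ^(2)=39/2; μ^(3)=14; μ^(4)=-52

((0, 3, 0, 0); (0, 1, 1, 0); (3, 0, 0, 0); (0, 0, 0, 3))


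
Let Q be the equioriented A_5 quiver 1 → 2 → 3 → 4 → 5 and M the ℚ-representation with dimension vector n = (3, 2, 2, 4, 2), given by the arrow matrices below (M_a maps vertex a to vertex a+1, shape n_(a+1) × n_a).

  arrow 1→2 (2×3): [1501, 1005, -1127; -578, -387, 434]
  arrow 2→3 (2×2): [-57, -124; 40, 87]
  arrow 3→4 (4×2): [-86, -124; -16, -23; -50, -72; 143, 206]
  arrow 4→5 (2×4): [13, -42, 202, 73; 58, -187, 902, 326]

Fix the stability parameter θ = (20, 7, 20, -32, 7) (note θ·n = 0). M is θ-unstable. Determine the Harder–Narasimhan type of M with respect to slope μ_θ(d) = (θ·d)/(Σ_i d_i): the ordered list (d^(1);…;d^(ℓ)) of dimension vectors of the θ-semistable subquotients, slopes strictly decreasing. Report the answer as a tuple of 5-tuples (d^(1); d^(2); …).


Interval decomposition of M: I[1,1], I[1,5]^2, I[4,4]^2.
HN type (ℓ=4): μ^(1)=20; μ^(2)=7; μ^(3)=15/4; μ^(4)=-32

((1, 0, 0, 0, 0); (0, 0, 0, 0, 2); (2, 2, 2, 2, 0); (0, 0, 0, 2, 0))


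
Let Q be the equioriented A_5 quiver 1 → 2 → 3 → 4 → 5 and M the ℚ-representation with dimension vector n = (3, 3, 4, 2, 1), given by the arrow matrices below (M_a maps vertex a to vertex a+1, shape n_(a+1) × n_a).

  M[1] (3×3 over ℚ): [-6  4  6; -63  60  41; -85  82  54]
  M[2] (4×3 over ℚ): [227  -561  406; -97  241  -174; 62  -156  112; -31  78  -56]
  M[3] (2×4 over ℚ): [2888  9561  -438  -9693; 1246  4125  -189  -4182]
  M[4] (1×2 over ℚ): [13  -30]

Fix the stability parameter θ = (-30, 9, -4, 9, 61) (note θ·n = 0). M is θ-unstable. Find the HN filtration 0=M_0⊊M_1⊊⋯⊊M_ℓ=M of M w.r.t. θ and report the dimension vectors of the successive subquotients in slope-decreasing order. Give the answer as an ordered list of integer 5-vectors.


Interval decomposition of M: I[1,2], I[1,4], I[1,5], I[3,3]^2.
HN type (ℓ=5): μ^(1)=61; μ^(2)=9; μ^(3)=5/2; μ^(4)=-4; μ^(5)=-30

((0, 0, 0, 0, 1); (0, 1, 0, 2, 0); (0, 2, 2, 0, 0); (0, 0, 2, 0, 0); (3, 0, 0, 0, 0))


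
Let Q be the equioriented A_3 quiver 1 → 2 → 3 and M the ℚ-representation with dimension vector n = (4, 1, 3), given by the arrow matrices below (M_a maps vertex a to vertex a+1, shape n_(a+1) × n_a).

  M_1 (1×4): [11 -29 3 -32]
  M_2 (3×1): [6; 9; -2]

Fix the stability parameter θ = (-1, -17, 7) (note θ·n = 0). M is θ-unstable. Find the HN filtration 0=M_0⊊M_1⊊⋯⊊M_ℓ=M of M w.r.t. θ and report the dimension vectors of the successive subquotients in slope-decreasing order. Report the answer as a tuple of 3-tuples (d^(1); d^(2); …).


Barcode: M ≅ I[1,1]^3, I[1,3], I[3,3]^2. HN layers by μ_θ (3 steps, strictly decreasing):
  μ^(1)=7; μ^(2)=-1; μ^(3)=-9

((0, 0, 3); (3, 0, 0); (1, 1, 0))


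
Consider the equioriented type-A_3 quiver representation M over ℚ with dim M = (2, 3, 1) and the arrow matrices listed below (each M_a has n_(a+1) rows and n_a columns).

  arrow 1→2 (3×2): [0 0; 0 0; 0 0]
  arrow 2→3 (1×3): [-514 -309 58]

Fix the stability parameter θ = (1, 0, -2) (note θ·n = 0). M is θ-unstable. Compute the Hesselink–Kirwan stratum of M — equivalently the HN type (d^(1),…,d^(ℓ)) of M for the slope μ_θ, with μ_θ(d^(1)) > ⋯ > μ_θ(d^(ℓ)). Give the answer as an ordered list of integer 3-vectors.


Barcode: M ≅ I[1,1]^2, I[2,2]^2, I[2,3]. HN layers by μ_θ (3 steps, strictly decreasing):
  μ^(1)=1; μ^(2)=0; μ^(3)=-1

((2, 0, 0); (0, 2, 0); (0, 1, 1))


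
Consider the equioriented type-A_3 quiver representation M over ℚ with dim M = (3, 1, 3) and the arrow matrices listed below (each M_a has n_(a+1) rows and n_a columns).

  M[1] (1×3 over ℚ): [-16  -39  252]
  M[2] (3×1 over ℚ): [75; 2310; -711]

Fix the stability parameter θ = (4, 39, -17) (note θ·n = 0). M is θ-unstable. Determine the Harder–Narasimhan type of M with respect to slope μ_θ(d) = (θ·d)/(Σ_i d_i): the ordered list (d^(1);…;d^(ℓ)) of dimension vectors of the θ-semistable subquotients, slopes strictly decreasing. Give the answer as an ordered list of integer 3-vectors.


Interval decomposition of M: I[1,1]^2, I[1,3], I[3,3]^2.
HN type (ℓ=3): μ^(1)=11; μ^(2)=4; μ^(3)=-17

((0, 1, 1); (3, 0, 0); (0, 0, 2))


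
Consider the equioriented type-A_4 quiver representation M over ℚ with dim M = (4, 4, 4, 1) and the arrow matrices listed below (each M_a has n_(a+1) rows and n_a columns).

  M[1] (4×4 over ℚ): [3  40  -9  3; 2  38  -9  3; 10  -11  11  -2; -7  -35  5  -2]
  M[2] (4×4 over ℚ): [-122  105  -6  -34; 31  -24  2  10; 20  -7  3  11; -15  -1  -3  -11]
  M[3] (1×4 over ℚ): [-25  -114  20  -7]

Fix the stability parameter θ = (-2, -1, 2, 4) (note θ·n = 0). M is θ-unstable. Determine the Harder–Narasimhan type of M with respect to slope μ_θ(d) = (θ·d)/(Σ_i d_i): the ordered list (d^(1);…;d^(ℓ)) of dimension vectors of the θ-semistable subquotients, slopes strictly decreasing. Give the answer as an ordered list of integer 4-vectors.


Via rank(M_{q-1}∘⋯∘M_p): M ≅ I[1,1], I[1,3]^2, I[1,4], I[2,2], I[3,3].
μ_θ-semistable layers: μ^(1)=4; μ^(2)=2; μ^(3)=-1; μ^(4)=-2

((0, 0, 0, 1); (0, 0, 4, 0); (0, 4, 0, 0); (4, 0, 0, 0))


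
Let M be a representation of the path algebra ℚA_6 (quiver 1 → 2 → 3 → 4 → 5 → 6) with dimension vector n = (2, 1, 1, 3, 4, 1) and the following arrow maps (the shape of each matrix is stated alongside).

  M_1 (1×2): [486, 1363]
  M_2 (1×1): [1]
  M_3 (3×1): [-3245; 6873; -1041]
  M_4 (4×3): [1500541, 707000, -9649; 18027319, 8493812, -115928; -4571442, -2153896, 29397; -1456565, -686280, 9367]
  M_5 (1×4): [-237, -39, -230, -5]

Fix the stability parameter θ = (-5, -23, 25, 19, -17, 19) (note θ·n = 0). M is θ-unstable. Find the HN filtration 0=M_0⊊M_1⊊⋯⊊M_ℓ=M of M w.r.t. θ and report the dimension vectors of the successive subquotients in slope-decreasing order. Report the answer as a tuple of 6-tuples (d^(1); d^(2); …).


Via rank(M_{q-1}∘⋯∘M_p): M ≅ I[1,1], I[1,6], I[4,5]^2, I[5,5].
μ_θ-semistable layers: μ^(1)=19; μ^(2)=9; μ^(3)=1; μ^(4)=-5; μ^(5)=-14; μ^(6)=-17

((0, 0, 0, 0, 0, 1); (0, 0, 1, 1, 1, 0); (0, 0, 0, 2, 2, 0); (1, 0, 0, 0, 0, 0); (1, 1, 0, 0, 0, 0); (0, 0, 0, 0, 1, 0))


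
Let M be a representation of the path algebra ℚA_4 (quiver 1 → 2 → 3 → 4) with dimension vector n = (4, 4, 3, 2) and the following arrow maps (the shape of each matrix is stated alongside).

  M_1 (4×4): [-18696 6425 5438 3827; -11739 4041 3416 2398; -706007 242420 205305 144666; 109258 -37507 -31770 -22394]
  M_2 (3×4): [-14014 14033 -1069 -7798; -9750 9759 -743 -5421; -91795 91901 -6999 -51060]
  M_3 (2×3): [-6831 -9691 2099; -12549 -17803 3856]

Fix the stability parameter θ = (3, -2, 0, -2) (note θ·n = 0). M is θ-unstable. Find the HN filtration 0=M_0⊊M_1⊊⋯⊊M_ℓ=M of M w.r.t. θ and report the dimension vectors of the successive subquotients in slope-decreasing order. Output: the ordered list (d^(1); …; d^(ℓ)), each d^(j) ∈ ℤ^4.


Via rank(M_{q-1}∘⋯∘M_p): M ≅ I[1,2], I[1,3], I[1,4]^2.
μ_θ-semistable layers: μ^(1)=1/2; μ^(2)=1/3; μ^(3)=-1/4

((1, 1, 0, 0); (1, 1, 1, 0); (2, 2, 2, 2))


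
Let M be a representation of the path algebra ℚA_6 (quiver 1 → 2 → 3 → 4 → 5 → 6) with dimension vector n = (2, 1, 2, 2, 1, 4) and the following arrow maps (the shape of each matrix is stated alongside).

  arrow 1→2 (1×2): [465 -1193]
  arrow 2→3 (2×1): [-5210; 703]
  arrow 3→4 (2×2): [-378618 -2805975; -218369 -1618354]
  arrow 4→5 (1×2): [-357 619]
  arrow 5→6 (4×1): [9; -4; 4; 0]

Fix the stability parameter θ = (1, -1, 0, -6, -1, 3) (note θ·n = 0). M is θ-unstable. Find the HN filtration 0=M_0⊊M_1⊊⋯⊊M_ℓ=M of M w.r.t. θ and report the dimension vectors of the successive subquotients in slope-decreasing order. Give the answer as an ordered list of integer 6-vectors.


Interval decomposition of M: I[1,1], I[1,6], I[3,4], I[6,6]^3.
HN type (ℓ=5): μ^(1)=3; μ^(2)=1; μ^(3)=-1; μ^(4)=-3/2; μ^(5)=-3

((0, 0, 0, 0, 0, 4); (1, 0, 0, 0, 0, 0); (0, 0, 0, 0, 1, 0); (1, 1, 1, 1, 0, 0); (0, 0, 1, 1, 0, 0))


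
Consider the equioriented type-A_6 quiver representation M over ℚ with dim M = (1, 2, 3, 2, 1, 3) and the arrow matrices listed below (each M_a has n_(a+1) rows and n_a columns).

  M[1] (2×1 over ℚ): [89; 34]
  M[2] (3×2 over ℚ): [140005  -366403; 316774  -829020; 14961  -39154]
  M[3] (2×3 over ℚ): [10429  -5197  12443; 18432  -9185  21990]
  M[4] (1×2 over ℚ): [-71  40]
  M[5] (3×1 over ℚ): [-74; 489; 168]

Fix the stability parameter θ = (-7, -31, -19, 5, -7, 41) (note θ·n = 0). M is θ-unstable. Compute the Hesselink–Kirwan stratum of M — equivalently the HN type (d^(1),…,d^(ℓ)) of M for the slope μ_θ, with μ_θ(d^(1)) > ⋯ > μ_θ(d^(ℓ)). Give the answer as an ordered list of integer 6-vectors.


Interval decomposition of M: I[1,6], I[2,3], I[3,4], I[6,6]^2.
HN type (ℓ=5): μ^(1)=41; μ^(2)=5; μ^(3)=-1; μ^(4)=-19; μ^(5)=-31

((0, 0, 0, 0, 0, 3); (0, 0, 0, 1, 0, 0); (0, 0, 0, 1, 1, 0); (1, 1, 3, 0, 0, 0); (0, 1, 0, 0, 0, 0))


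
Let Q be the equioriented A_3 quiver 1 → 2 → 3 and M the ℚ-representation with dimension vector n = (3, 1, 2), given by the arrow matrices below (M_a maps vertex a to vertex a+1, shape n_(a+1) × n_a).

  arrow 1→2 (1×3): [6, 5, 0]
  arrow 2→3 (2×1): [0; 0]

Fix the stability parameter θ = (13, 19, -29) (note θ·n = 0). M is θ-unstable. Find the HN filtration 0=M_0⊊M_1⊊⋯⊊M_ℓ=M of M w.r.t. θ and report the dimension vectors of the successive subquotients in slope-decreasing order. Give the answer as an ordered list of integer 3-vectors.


Barcode: M ≅ I[1,1]^2, I[1,2], I[3,3]^2. HN layers by μ_θ (3 steps, strictly decreasing):
  μ^(1)=19; μ^(2)=13; μ^(3)=-29

((0, 1, 0); (3, 0, 0); (0, 0, 2))


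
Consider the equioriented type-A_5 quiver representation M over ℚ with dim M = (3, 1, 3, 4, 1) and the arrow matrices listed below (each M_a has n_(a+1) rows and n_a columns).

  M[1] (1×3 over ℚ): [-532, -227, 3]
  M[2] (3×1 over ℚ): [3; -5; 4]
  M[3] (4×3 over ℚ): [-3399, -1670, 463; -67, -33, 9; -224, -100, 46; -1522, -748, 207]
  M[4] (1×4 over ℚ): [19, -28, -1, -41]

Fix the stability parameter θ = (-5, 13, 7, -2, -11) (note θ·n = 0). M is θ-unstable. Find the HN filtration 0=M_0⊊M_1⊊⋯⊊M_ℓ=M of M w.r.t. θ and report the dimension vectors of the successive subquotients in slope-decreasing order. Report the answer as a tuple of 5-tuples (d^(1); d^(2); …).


Interval decomposition of M: I[1,1]^2, I[1,5], I[3,4]^2, I[4,4].
HN type (ℓ=4): μ^(1)=5/2; μ^(2)=7/4; μ^(3)=-2; μ^(4)=-5

((0, 0, 2, 2, 0); (0, 1, 1, 1, 1); (0, 0, 0, 1, 0); (3, 0, 0, 0, 0))


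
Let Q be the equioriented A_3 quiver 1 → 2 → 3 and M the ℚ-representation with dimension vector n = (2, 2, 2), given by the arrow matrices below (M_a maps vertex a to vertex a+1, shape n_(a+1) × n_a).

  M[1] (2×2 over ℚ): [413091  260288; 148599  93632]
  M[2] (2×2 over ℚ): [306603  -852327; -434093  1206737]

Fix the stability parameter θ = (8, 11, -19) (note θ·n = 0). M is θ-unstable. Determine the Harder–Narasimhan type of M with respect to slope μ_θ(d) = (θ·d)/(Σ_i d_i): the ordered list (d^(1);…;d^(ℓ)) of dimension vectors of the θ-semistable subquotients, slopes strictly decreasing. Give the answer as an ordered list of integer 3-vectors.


Interval decomposition of M: I[1,1], I[1,2], I[2,3], I[3,3].
HN type (ℓ=4): μ^(1)=11; μ^(2)=8; μ^(3)=-4; μ^(4)=-19

((0, 1, 0); (2, 0, 0); (0, 1, 1); (0, 0, 1))


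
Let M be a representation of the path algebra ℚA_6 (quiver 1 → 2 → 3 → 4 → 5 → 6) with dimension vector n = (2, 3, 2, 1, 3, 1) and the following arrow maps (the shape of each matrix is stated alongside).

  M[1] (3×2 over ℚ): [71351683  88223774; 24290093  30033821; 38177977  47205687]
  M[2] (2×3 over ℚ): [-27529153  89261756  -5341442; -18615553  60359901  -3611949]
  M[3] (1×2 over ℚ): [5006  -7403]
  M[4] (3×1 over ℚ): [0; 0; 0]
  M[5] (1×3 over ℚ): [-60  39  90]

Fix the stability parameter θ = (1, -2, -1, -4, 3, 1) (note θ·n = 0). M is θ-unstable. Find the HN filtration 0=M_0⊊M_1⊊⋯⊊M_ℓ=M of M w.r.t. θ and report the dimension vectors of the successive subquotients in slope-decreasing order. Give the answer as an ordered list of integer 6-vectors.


Barcode: M ≅ I[1,2], I[1,4], I[2,3], I[5,5]^2, I[5,6]. HN layers by μ_θ (6 steps, strictly decreasing):
  μ^(1)=3; μ^(2)=2; μ^(3)=-1/2; μ^(4)=-1; μ^(5)=-3/2; μ^(6)=-2

((0, 0, 0, 0, 2, 0); (0, 0, 0, 0, 1, 1); (1, 1, 0, 0, 0, 0); (0, 0, 1, 0, 0, 0); (1, 1, 1, 1, 0, 0); (0, 1, 0, 0, 0, 0))
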